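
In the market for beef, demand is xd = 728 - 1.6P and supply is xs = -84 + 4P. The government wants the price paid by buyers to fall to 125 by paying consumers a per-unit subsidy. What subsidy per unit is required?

Required subsidy s = 28 per unit

At a buyer price of 125, quantity demanded is 728 − 1.6·125 = 528.
Sellers supply 528 only when they receive Ps with -84 + 4·Ps = 528, i.e. Ps = 153.
s = Ps − Pb = 153 − 125 = 28.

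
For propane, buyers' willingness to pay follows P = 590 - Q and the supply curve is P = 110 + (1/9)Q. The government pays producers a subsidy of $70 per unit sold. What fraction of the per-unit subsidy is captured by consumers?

Consumer share = 0.9

Pre-subsidy: 590 - Q = 110 + (1/9)Q gives Q* = 432 and P* = 158.
With the subsidy, sellers receive Ps = Pb + 70 for each unit, where Pb is the price buyers pay.
On the curves, Pb = 590 - Q and Ps = 110 + (1/9)Q; the wedge Ps − Pb = 70 gives 110 + (1/9)Q − (590 - Q) = 70, so Q' = 495.
Then Pb = 590 − 1·495 = 95 and Ps = 110 + (1/9)·495 = 165.
Buyers' price falls by P* − Pb = 158 − 95 = 63; sellers' price rises by Ps − P* = 165 − 158 = 7.
So consumers capture 63/70 = 0.9 of each unit of subsidy.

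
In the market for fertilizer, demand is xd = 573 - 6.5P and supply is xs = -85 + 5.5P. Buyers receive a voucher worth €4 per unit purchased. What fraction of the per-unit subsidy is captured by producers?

Pre-subsidy: 573 - 6.5P = -85 + 5.5P gives P* = 329/6, x* = 2599/12.
With the rebate, buyers effectively pay Pb = Ps − 4, where Ps is the price sellers receive.
Demand in terms of Ps becomes xd = 573 − 6.5(Ps − 4) = 599 - 6.5Ps. Setting this equal to supply: 599 - 6.5Ps = -85 + 5.5Ps, so Ps = 57.
Buyers pay Pb = 57 − 4 = 53; x' = -85 + 5.5·57 = 228.5.
Buyers' price falls by P* − Pb = 329/6 − 53 = 11/6; sellers' price rises by Ps − P* = 57 − 329/6 = 13/6.
So producers capture (13/6)/4 = 13/24 of each unit of subsidy.

Producer share = 13/24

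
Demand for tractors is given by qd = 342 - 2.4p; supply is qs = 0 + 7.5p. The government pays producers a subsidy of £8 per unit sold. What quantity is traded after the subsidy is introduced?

q' = 3010/11

Pre-subsidy: 342 - 2.4p = 0 + 7.5p gives p* = 380/11, q* = 2850/11.
With the subsidy, sellers receive ps = pb + 8 for each unit, where pb is the price buyers pay.
Supply in terms of pb becomes qs = 0 + 7.5(pb + 8) = 60 + 7.5pb. Setting this equal to demand: 342 - 2.4pb = 60 + 7.5pb, so pb = 940/33.
Sellers receive ps = 940/33 + 8 = 1204/33; q' = 342 − 2.4·(940/33) = 3010/11.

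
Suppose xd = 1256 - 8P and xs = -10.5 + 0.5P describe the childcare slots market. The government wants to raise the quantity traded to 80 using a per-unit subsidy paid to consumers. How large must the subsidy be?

Required subsidy s = 34 per unit

At x = 80, invert demand for the buyer price: Pb = (1256 − 80)/8 = 147; invert supply for the seller price: Ps = (80 − (-10.5))/0.5 = 181.
The subsidy must fill the gap: s = Ps − Pb = 181 − 147 = 34.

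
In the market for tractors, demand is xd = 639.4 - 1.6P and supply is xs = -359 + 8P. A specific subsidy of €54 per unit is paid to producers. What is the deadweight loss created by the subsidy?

Pre-subsidy: 639.4 - 1.6P = -359 + 8P gives P* = 104, x* = 473.
With the subsidy, sellers receive Ps = Pb + 54 for each unit, where Pb is the price buyers pay.
Supply in terms of Pb becomes xs = -359 + 8(Pb + 54) = 73 + 8Pb. Setting this equal to demand: 639.4 - 1.6Pb = 73 + 8Pb, so Pb = 59.
Sellers receive Ps = 59 + 54 = 113; x' = 639.4 − 1.6·59 = 545.
The subsidy expands output by 545 − 473 = 72 past the efficient level; on those units the gap between marginal cost and willingness to pay runs from 0 up to 54.
DWL = ½ × 54 × 72 = 1944.

Deadweight loss = €1944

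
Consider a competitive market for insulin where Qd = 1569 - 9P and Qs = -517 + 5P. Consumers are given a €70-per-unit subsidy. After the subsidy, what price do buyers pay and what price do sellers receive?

Pre-subsidy: 1569 - 9P = -517 + 5P gives P* = 149, Q* = 228.
With the rebate, buyers effectively pay Pb = Ps − 70, where Ps is the price sellers receive.
Demand in terms of Ps becomes Qd = 1569 − 9(Ps − 70) = 2199 - 9Ps. Setting this equal to supply: 2199 - 9Ps = -517 + 5Ps, so Ps = 194.
Buyers pay Pb = 194 − 70 = 124; Q' = -517 + 5·194 = 453.

Buyers pay €124; sellers receive €194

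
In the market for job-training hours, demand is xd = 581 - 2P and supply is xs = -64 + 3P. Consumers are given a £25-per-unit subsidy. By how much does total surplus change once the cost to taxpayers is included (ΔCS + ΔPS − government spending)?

Net change in total surplus = -£375

Pre-subsidy: 581 - 2P = -64 + 3P gives P* = 129, x* = 323.
With the rebate, buyers effectively pay Pb = Ps − 25, where Ps is the price sellers receive.
Demand in terms of Ps becomes xd = 581 − 2(Ps − 25) = 631 - 2Ps. Setting this equal to supply: 631 - 2Ps = -64 + 3Ps, so Ps = 139.
Buyers pay Pb = 139 − 25 = 114; x' = -64 + 3·139 = 353.
ΔCS = ½(323 + 353)(129 − 114) = 5070; ΔPS = ½(323 + 353)(139 − 129) = 3380.
Government spending = 25 × 353 = 8825.
Net change = 5070 + 3380 − 8825 = -375. The loss equals the DWL triangle ½·25·30.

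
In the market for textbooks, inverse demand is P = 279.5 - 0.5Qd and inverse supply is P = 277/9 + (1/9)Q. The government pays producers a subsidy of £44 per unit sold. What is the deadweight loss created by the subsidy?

Pre-subsidy: 279.5 - 0.5Q = 277/9 + (1/9)Q gives Q* = 407 and P* = 76.
With the subsidy, sellers receive Ps = Pb + 44 for each unit, where Pb is the price buyers pay.
On the curves, Pb = 279.5 - 0.5Q and Ps = 277/9 + (1/9)Q; the wedge Ps − Pb = 44 gives 277/9 + (1/9)Q − (279.5 - 0.5Q) = 44, so Q' = 479.
Then Pb = 279.5 − 0.5·479 = 40 and Ps = 277/9 + (1/9)·479 = 84.
The subsidy expands output by 479 − 407 = 72 past the efficient level; on those units the gap between marginal cost and willingness to pay runs from 0 up to 44.
DWL = ½ × 44 × 72 = 1584.

Deadweight loss = £1584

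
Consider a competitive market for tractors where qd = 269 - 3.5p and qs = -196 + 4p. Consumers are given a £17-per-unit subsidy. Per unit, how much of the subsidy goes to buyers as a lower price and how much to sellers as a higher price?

Buyers gain 136/15 per unit; sellers gain 119/15 per unit

Pre-subsidy: 269 - 3.5p = -196 + 4p gives p* = 62, q* = 52.
With the rebate, buyers effectively pay pb = ps − 17, where ps is the price sellers receive.
Demand in terms of ps becomes qd = 269 − 3.5(ps − 17) = 328.5 - 3.5ps. Setting this equal to supply: 328.5 - 3.5ps = -196 + 4ps, so ps = 1049/15.
Buyers pay pb = 1049/15 − 17 = 794/15; q' = -196 + 4·(1049/15) = 1256/15.
Buyers' price falls by p* − pb = 62 − 794/15 = 136/15; sellers' price rises by ps − p* = 1049/15 − 62 = 119/15.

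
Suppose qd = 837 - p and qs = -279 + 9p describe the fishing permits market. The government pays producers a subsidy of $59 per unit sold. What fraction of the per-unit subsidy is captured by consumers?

Consumer share = 0.9

Pre-subsidy: 837 - p = -279 + 9p gives p* = 111.6, q* = 725.4.
With the subsidy, sellers receive ps = pb + 59 for each unit, where pb is the price buyers pay.
Supply in terms of pb becomes qs = -279 + 9(pb + 59) = 252 + 9pb. Setting this equal to demand: 837 - pb = 252 + 9pb, so pb = 58.5.
Sellers receive ps = 58.5 + 59 = 117.5; q' = 837 − 1·58.5 = 778.5.
Buyers' price falls by p* − pb = 111.6 − 58.5 = 53.1; sellers' price rises by ps − p* = 117.5 − 111.6 = 5.9.
So consumers capture 53.1/59 = 0.9 of each unit of subsidy.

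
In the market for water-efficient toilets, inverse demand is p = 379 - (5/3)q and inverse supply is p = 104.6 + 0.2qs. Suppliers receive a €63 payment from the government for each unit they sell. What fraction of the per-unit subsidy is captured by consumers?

Pre-subsidy: 379 - (5/3)q = 104.6 + 0.2q gives q* = 147 and p* = 134.
With the subsidy, sellers receive ps = pb + 63 for each unit, where pb is the price buyers pay.
On the curves, pb = 379 - (5/3)q and ps = 104.6 + 0.2q; the wedge ps − pb = 63 gives 104.6 + 0.2q − (379 - (5/3)q) = 63, so q' = 180.75.
Then pb = 379 − (5/3)·180.75 = 77.75 and ps = 104.6 + 0.2·180.75 = 140.75.
Buyers' price falls by p* − pb = 134 − 77.75 = 56.25; sellers' price rises by ps − p* = 140.75 − 134 = 6.75.
So consumers capture 56.25/63 = 25/28 of each unit of subsidy.

Consumer share = 25/28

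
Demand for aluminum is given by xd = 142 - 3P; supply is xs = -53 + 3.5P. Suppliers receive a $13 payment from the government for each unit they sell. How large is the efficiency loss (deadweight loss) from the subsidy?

Pre-subsidy: 142 - 3P = -53 + 3.5P gives P* = 30, x* = 52.
With the subsidy, sellers receive Ps = Pb + 13 for each unit, where Pb is the price buyers pay.
Supply in terms of Pb becomes xs = -53 + 3.5(Pb + 13) = -7.5 + 3.5Pb. Setting this equal to demand: 142 - 3Pb = -7.5 + 3.5Pb, so Pb = 23.
Sellers receive Ps = 23 + 13 = 36; x' = 142 − 3·23 = 73.
The subsidy expands output by 73 − 52 = 21 past the efficient level; on those units the gap between marginal cost and willingness to pay runs from 0 up to 13.
DWL = ½ × 13 × 21 = 136.5.

Deadweight loss = $136.5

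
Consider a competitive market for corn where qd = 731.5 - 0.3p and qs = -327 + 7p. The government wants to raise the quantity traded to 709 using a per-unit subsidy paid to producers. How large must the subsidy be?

Required subsidy s = 73 per unit

At q = 709, invert demand for the buyer price: pb = (731.5 − 709)/0.3 = 75; invert supply for the seller price: ps = (709 − (-327))/7 = 148.
The subsidy must fill the gap: s = ps − pb = 148 − 75 = 73.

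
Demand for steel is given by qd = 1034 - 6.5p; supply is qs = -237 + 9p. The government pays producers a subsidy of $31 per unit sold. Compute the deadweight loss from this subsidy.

Pre-subsidy: 1034 - 6.5p = -237 + 9p gives p* = 82, q* = 501.
With the subsidy, sellers receive ps = pb + 31 for each unit, where pb is the price buyers pay.
Supply in terms of pb becomes qs = -237 + 9(pb + 31) = 42 + 9pb. Setting this equal to demand: 1034 - 6.5pb = 42 + 9pb, so pb = 64.
Sellers receive ps = 64 + 31 = 95; q' = 1034 − 6.5·64 = 618.
The subsidy expands output by 618 − 501 = 117 past the efficient level; on those units the gap between marginal cost and willingness to pay runs from 0 up to 31.
DWL = ½ × 31 × 117 = 1813.5.

Deadweight loss = $1813.5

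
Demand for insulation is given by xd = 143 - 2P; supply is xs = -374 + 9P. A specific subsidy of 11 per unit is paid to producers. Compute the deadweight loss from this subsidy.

Deadweight loss = 99

Pre-subsidy: 143 - 2P = -374 + 9P gives P* = 47, x* = 49.
With the subsidy, sellers receive Ps = Pb + 11 for each unit, where Pb is the price buyers pay.
Supply in terms of Pb becomes xs = -374 + 9(Pb + 11) = -275 + 9Pb. Setting this equal to demand: 143 - 2Pb = -275 + 9Pb, so Pb = 38.
Sellers receive Ps = 38 + 11 = 49; x' = 143 − 2·38 = 67.
The subsidy expands output by 67 − 49 = 18 past the efficient level; on those units the gap between marginal cost and willingness to pay runs from 0 up to 11.
DWL = ½ × 11 × 18 = 99.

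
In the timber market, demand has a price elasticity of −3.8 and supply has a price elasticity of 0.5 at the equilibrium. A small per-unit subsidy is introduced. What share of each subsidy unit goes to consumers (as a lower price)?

For a small subsidy around the equilibrium, the benefit split depends on the relative slopes, which at a point are proportional to the elasticities.
Buyer share = εs/(εs + |εd|) = 0.5/(0.5 + 3.8) = 5/43; seller share = |εd|/(εs + |εd|) = 38/43.

Consumer share = 5/43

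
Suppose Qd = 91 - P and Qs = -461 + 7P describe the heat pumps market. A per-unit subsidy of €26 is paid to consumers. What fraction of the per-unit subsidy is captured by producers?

Pre-subsidy: 91 - P = -461 + 7P gives P* = 69, Q* = 22.
With the rebate, buyers effectively pay Pb = Ps − 26, where Ps is the price sellers receive.
Demand in terms of Ps becomes Qd = 91 − 1(Ps − 26) = 117 - Ps. Setting this equal to supply: 117 - Ps = -461 + 7Ps, so Ps = 72.25.
Buyers pay Pb = 72.25 − 26 = 46.25; Q' = -461 + 7·72.25 = 44.75.
Buyers' price falls by P* − Pb = 69 − 46.25 = 22.75; sellers' price rises by Ps − P* = 72.25 − 69 = 3.25.
So producers capture 3.25/26 = 0.125 of each unit of subsidy.

Producer share = 0.125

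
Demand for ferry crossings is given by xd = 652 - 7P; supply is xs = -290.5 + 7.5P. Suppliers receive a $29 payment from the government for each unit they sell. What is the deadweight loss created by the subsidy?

Pre-subsidy: 652 - 7P = -290.5 + 7.5P gives P* = 65, x* = 197.
With the subsidy, sellers receive Ps = Pb + 29 for each unit, where Pb is the price buyers pay.
Supply in terms of Pb becomes xs = -290.5 + 7.5(Pb + 29) = -73 + 7.5Pb. Setting this equal to demand: 652 - 7Pb = -73 + 7.5Pb, so Pb = 50.
Sellers receive Ps = 50 + 29 = 79; x' = 652 − 7·50 = 302.
The subsidy expands output by 302 − 197 = 105 past the efficient level; on those units the gap between marginal cost and willingness to pay runs from 0 up to 29.
DWL = ½ × 29 × 105 = 1522.5.

Deadweight loss = $1522.5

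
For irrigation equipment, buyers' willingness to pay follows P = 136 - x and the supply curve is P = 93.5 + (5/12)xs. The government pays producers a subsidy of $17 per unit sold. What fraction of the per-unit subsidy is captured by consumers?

Pre-subsidy: 136 - x = 93.5 + (5/12)x gives x* = 30 and P* = 106.
With the subsidy, sellers receive Ps = Pb + 17 for each unit, where Pb is the price buyers pay.
On the curves, Pb = 136 - x and Ps = 93.5 + (5/12)x; the wedge Ps − Pb = 17 gives 93.5 + (5/12)x − (136 - x) = 17, so x' = 42.
Then Pb = 136 − 1·42 = 94 and Ps = 93.5 + (5/12)·42 = 111.
Buyers' price falls by P* − Pb = 106 − 94 = 12; sellers' price rises by Ps − P* = 111 − 106 = 5.
So consumers capture 12/17 = 12/17 of each unit of subsidy.

Consumer share = 12/17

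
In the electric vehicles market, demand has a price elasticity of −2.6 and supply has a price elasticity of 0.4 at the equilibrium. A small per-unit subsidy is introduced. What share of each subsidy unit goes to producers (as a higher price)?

For a small subsidy around the equilibrium, the benefit split depends on the relative slopes, which at a point are proportional to the elasticities.
Buyer share = εs/(εs + |εd|) = 0.4/(0.4 + 2.6) = 2/15; seller share = |εd|/(εs + |εd|) = 13/15.
So producers capture 13/15 of the subsidy.

Producer share = 13/15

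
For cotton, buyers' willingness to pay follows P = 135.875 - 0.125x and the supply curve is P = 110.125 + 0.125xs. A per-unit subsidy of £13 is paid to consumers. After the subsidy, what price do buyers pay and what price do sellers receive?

Pre-subsidy: 135.875 - 0.125x = 110.125 + 0.125x gives x* = 103 and P* = 123.
With the rebate, buyers effectively pay Pb = Ps − 13, where Ps is the price sellers receive.
On the curves, Pb = 135.875 - 0.125x and Ps = 110.125 + 0.125x; the wedge Ps − Pb = 13 gives 110.125 + 0.125x − (135.875 - 0.125x) = 13, so x' = 155.
Then Pb = 135.875 − 0.125·155 = 116.5 and Ps = 110.125 + 0.125·155 = 129.5.

Buyers pay £116.5; sellers receive £129.5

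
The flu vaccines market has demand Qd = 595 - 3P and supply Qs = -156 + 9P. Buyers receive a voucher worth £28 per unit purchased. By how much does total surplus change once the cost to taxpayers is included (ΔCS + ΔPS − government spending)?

Pre-subsidy: 595 - 3P = -156 + 9P gives P* = 751/12, Q* = 407.25.
With the rebate, buyers effectively pay Pb = Ps − 28, where Ps is the price sellers receive.
Demand in terms of Ps becomes Qd = 595 − 3(Ps − 28) = 679 - 3Ps. Setting this equal to supply: 679 - 3Ps = -156 + 9Ps, so Ps = 835/12.
Buyers pay Pb = 835/12 − 28 = 499/12; Q' = -156 + 9·(835/12) = 470.25.
ΔCS = ½(407.25 + 470.25)(751/12 − 499/12) = 9213.75; ΔPS = ½(407.25 + 470.25)(835/12 − 751/12) = 3071.25.
Government spending = 28 × 470.25 = 13167.
Net change = 9213.75 + 3071.25 − 13167 = -882. The loss equals the DWL triangle ½·28·63.

Net change in total surplus = -£882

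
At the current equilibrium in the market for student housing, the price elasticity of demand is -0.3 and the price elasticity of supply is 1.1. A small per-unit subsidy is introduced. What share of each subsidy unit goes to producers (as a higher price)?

For a small subsidy around the equilibrium, the benefit split depends on the relative slopes, which at a point are proportional to the elasticities.
Buyer share = εs/(εs + |εd|) = 1.1/(1.1 + 0.3) = 11/14; seller share = |εd|/(εs + |εd|) = 3/14.
So producers capture 3/14 of the subsidy.

Producer share = 3/14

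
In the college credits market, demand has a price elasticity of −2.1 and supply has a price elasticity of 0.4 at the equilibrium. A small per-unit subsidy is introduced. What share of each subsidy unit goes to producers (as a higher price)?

For a small subsidy around the equilibrium, the benefit split depends on the relative slopes, which at a point are proportional to the elasticities.
Buyer share = εs/(εs + |εd|) = 0.4/(0.4 + 2.1) = 0.16; seller share = |εd|/(εs + |εd|) = 0.84.
So producers capture 0.84 of the subsidy.

Producer share = 0.84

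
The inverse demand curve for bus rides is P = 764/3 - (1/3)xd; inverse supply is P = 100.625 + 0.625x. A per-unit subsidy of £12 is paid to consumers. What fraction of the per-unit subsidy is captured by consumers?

Pre-subsidy: 764/3 - (1/3)x = 100.625 + 0.625x gives x* = 3697/23 and P* = 4625/23.
With the rebate, buyers effectively pay Pb = Ps − 12, where Ps is the price sellers receive.
On the curves, Pb = 764/3 - (1/3)x and Ps = 100.625 + 0.625x; the wedge Ps − Pb = 12 gives 100.625 + 0.625x − (764/3 - (1/3)x) = 12, so x' = 3985/23.
Then Pb = 764/3 − (1/3)·(3985/23) = 4529/23 and Ps = 100.625 + 0.625·(3985/23) = 4805/23.
Buyers' price falls by P* − Pb = 4625/23 − 4529/23 = 96/23; sellers' price rises by Ps − P* = 4805/23 − 4625/23 = 180/23.
So consumers capture (96/23)/12 = 8/23 of each unit of subsidy.

Consumer share = 8/23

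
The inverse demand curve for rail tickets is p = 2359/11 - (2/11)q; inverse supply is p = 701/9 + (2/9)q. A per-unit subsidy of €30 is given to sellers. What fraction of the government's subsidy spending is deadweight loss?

Pre-subsidy: 2359/11 - (2/11)q = 701/9 + (2/9)q gives q* = 338 and p* = 153.
With the subsidy, sellers receive ps = pb + 30 for each unit, where pb is the price buyers pay.
On the curves, pb = 2359/11 - (2/11)q and ps = 701/9 + (2/9)q; the wedge ps − pb = 30 gives 701/9 + (2/9)q − (2359/11 - (2/11)q) = 30, so q' = 412.25.
Then pb = 2359/11 − (2/11)·412.25 = 139.5 and ps = 701/9 + (2/9)·412.25 = 169.5.
ΔCS = ½(338 + 412.25)(153 − 139.5) = 5064.1875; ΔPS = ½(338 + 412.25)(169.5 − 153) = 6189.5625.
Government spending = 30 × 412.25 = 12367.5.
DWL = ½ × 30 × (412.25 − 338) = 1113.75; fraction = 1113.75 / 12367.5 = 297/3298.

DWL / government spending = 297/3298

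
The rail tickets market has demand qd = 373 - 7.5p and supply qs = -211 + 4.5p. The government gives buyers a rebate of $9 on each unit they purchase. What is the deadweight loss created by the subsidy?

Pre-subsidy: 373 - 7.5p = -211 + 4.5p gives p* = 146/3, q* = 8.
With the rebate, buyers effectively pay pb = ps − 9, where ps is the price sellers receive.
Demand in terms of ps becomes qd = 373 − 7.5(ps − 9) = 440.5 - 7.5ps. Setting this equal to supply: 440.5 - 7.5ps = -211 + 4.5ps, so ps = 1303/24.
Buyers pay pb = 1303/24 − 9 = 1087/24; q' = -211 + 4.5·(1303/24) = 33.3125.
The subsidy expands output by 33.3125 − 8 = 25.3125 past the efficient level; on those units the gap between marginal cost and willingness to pay runs from 0 up to 9.
DWL = ½ × 9 × 25.3125 = 113.90625.

Deadweight loss = $113.90625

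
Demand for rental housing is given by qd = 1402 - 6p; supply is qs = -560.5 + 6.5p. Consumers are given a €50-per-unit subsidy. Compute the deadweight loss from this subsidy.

Pre-subsidy: 1402 - 6p = -560.5 + 6.5p gives p* = 157, q* = 460.
With the rebate, buyers effectively pay pb = ps − 50, where ps is the price sellers receive.
Demand in terms of ps becomes qd = 1402 − 6(ps − 50) = 1702 - 6ps. Setting this equal to supply: 1702 - 6ps = -560.5 + 6.5ps, so ps = 181.
Buyers pay pb = 181 − 50 = 131; q' = -560.5 + 6.5·181 = 616.
The subsidy expands output by 616 − 460 = 156 past the efficient level; on those units the gap between marginal cost and willingness to pay runs from 0 up to 50.
DWL = ½ × 50 × 156 = 3900.

Deadweight loss = €3900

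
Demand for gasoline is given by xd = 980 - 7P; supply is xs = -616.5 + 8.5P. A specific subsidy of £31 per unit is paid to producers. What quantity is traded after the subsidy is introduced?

x' = 378

Pre-subsidy: 980 - 7P = -616.5 + 8.5P gives P* = 103, x* = 259.
With the subsidy, sellers receive Ps = Pb + 31 for each unit, where Pb is the price buyers pay.
Supply in terms of Pb becomes xs = -616.5 + 8.5(Pb + 31) = -353 + 8.5Pb. Setting this equal to demand: 980 - 7Pb = -353 + 8.5Pb, so Pb = 86.
Sellers receive Ps = 86 + 31 = 117; x' = 980 − 7·86 = 378.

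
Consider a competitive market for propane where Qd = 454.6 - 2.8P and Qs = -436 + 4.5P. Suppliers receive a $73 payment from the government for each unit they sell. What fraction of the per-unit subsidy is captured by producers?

Pre-subsidy: 454.6 - 2.8P = -436 + 4.5P gives P* = 122, Q* = 113.
With the subsidy, sellers receive Ps = Pb + 73 for each unit, where Pb is the price buyers pay.
Supply in terms of Pb becomes Qs = -436 + 4.5(Pb + 73) = -107.5 + 4.5Pb. Setting this equal to demand: 454.6 - 2.8Pb = -107.5 + 4.5Pb, so Pb = 77.
Sellers receive Ps = 77 + 73 = 150; Q' = 454.6 − 2.8·77 = 239.
Buyers' price falls by P* − Pb = 122 − 77 = 45; sellers' price rises by Ps − P* = 150 − 122 = 28.
So producers capture 28/73 = 28/73 of each unit of subsidy.

Producer share = 28/73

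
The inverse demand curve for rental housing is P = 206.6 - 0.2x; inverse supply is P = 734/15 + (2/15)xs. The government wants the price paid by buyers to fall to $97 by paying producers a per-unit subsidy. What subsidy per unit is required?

Required subsidy s = $25 per unit

At a buyer price of 97, quantity demanded is 1033 − 5·97 = 548.
Sellers supply 548 only when they receive Ps = 734/15 + (2/15)·548 = 122.
s = Ps − Pb = 122 − 97 = 25.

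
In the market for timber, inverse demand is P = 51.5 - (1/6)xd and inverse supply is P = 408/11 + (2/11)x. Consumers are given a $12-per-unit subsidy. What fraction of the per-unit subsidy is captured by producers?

Pre-subsidy: 51.5 - (1/6)x = 408/11 + (2/11)x gives x* = 951/23 and P* = 1026/23.
With the rebate, buyers effectively pay Pb = Ps − 12, where Ps is the price sellers receive.
On the curves, Pb = 51.5 - (1/6)x and Ps = 408/11 + (2/11)x; the wedge Ps − Pb = 12 gives 408/11 + (2/11)x − (51.5 - (1/6)x) = 12, so x' = 1743/23.
Then Pb = 51.5 − (1/6)·(1743/23) = 894/23 and Ps = 408/11 + (2/11)·(1743/23) = 1170/23.
Buyers' price falls by P* − Pb = 1026/23 − 894/23 = 132/23; sellers' price rises by Ps − P* = 1170/23 − 1026/23 = 144/23.
So producers capture (144/23)/12 = 12/23 of each unit of subsidy.

Producer share = 12/23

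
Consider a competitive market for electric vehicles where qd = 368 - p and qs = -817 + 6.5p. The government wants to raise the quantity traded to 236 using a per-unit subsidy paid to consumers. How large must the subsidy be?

At q = 236, invert demand for the buyer price: pb = (368 − 236)/1 = 132; invert supply for the seller price: ps = (236 − (-817))/6.5 = 162.
The subsidy must fill the gap: s = ps − pb = 162 − 132 = 30.

Required subsidy s = 30 per unit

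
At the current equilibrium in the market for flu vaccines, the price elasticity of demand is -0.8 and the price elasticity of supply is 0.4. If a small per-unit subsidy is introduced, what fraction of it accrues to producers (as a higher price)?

For a small subsidy around the equilibrium, the benefit split depends on the relative slopes, which at a point are proportional to the elasticities.
Buyer share = εs/(εs + |εd|) = 0.4/(0.4 + 0.8) = 1/3; seller share = |εd|/(εs + |εd|) = 2/3.
So producers capture 2/3 of the subsidy.

Producer share = 2/3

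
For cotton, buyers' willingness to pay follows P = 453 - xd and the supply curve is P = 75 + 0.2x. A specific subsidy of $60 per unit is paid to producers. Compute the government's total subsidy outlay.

Government cost = $21900

Pre-subsidy: 453 - x = 75 + 0.2x gives x* = 315 and P* = 138.
With the subsidy, sellers receive Ps = Pb + 60 for each unit, where Pb is the price buyers pay.
On the curves, Pb = 453 - x and Ps = 75 + 0.2x; the wedge Ps − Pb = 60 gives 75 + 0.2x − (453 - x) = 60, so x' = 365.
Then Pb = 453 − 1·365 = 88 and Ps = 75 + 0.2·365 = 148.
Government outlay = subsidy × quantity = 60 × 365 = 21900.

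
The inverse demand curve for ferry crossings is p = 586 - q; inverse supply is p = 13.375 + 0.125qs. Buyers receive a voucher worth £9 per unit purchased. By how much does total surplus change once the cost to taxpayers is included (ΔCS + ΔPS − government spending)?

Net change in total surplus = -£36

Pre-subsidy: 586 - q = 13.375 + 0.125q gives q* = 509 and p* = 77.
With the rebate, buyers effectively pay pb = ps − 9, where ps is the price sellers receive.
On the curves, pb = 586 - q and ps = 13.375 + 0.125q; the wedge ps − pb = 9 gives 13.375 + 0.125q − (586 - q) = 9, so q' = 517.
Then pb = 586 − 1·517 = 69 and ps = 13.375 + 0.125·517 = 78.
ΔCS = ½(509 + 517)(77 − 69) = 4104; ΔPS = ½(509 + 517)(78 − 77) = 513.
Government spending = 9 × 517 = 4653.
Net change = 4104 + 513 − 4653 = -36. The loss equals the DWL triangle ½·9·8.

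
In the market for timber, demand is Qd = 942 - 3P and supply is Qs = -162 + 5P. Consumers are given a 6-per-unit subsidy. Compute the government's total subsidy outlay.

Pre-subsidy: 942 - 3P = -162 + 5P gives P* = 138, Q* = 528.
With the rebate, buyers effectively pay Pb = Ps − 6, where Ps is the price sellers receive.
Demand in terms of Ps becomes Qd = 942 − 3(Ps − 6) = 960 - 3Ps. Setting this equal to supply: 960 - 3Ps = -162 + 5Ps, so Ps = 140.25.
Buyers pay Pb = 140.25 − 6 = 134.25; Q' = -162 + 5·140.25 = 539.25.
Government outlay = subsidy × quantity = 6 × 539.25 = 3235.5.

Government cost = 3235.5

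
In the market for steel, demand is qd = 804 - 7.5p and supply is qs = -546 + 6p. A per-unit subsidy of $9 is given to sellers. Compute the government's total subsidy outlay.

Government cost = $756

Pre-subsidy: 804 - 7.5p = -546 + 6p gives p* = 100, q* = 54.
With the subsidy, sellers receive ps = pb + 9 for each unit, where pb is the price buyers pay.
Supply in terms of pb becomes qs = -546 + 6(pb + 9) = -492 + 6pb. Setting this equal to demand: 804 - 7.5pb = -492 + 6pb, so pb = 96.
Sellers receive ps = 96 + 9 = 105; q' = 804 − 7.5·96 = 84.
Government outlay = subsidy × quantity = 9 × 84 = 756.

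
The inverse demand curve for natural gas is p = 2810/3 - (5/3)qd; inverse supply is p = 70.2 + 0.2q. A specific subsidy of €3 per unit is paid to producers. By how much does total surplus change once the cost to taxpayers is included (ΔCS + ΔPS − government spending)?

Pre-subsidy: 2810/3 - (5/3)q = 70.2 + 0.2q gives q* = 12997/28 and p* = 4565/28.
With the subsidy, sellers receive ps = pb + 3 for each unit, where pb is the price buyers pay.
On the curves, pb = 2810/3 - (5/3)q and ps = 70.2 + 0.2q; the wedge ps − pb = 3 gives 70.2 + 0.2q − (2810/3 - (5/3)q) = 3, so q' = 6521/14.
Then pb = 2810/3 − (5/3)·(6521/14) = 2245/14 and ps = 70.2 + 0.2·(6521/14) = 2287/14.
ΔCS = ½(12997/28 + 6521/14)(4565/28 − 2245/14) = 1952925/1568; ΔPS = ½(12997/28 + 6521/14)(2287/14 − 4565/28) = 234351/1568.
Government spending = 3 × 6521/14 = 19563/14.
Net change = 1952925/1568 + 234351/1568 − 19563/14 = -135/56. The loss equals the DWL triangle ½·3·45/28.

Net change in total surplus = -135/56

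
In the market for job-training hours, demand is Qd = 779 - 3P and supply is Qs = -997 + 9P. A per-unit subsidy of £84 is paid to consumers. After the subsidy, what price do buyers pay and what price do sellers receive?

Pre-subsidy: 779 - 3P = -997 + 9P gives P* = 148, Q* = 335.
With the rebate, buyers effectively pay Pb = Ps − 84, where Ps is the price sellers receive.
Demand in terms of Ps becomes Qd = 779 − 3(Ps − 84) = 1031 - 3Ps. Setting this equal to supply: 1031 - 3Ps = -997 + 9Ps, so Ps = 169.
Buyers pay Pb = 169 − 84 = 85; Q' = -997 + 9·169 = 524.

Buyers pay £85; sellers receive £169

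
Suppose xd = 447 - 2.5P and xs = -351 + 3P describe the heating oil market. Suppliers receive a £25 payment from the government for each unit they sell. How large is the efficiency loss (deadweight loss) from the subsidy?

Pre-subsidy: 447 - 2.5P = -351 + 3P gives P* = 1596/11, x* = 927/11.
With the subsidy, sellers receive Ps = Pb + 25 for each unit, where Pb is the price buyers pay.
Supply in terms of Pb becomes xs = -351 + 3(Pb + 25) = -276 + 3Pb. Setting this equal to demand: 447 - 2.5Pb = -276 + 3Pb, so Pb = 1446/11.
Sellers receive Ps = 1446/11 + 25 = 1721/11; x' = 447 − 2.5·(1446/11) = 1302/11.
The subsidy expands output by 1302/11 − 927/11 = 375/11 past the efficient level; on those units the gap between marginal cost and willingness to pay runs from 0 up to 25.
DWL = ½ × 25 × 375/11 = 9375/22.

Deadweight loss = 9375/22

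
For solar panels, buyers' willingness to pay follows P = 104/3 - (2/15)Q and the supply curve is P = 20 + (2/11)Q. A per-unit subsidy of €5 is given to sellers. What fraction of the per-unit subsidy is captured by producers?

Pre-subsidy: 104/3 - (2/15)Q = 20 + (2/11)Q gives Q* = 605/13 and P* = 370/13.
With the subsidy, sellers receive Ps = Pb + 5 for each unit, where Pb is the price buyers pay.
On the curves, Pb = 104/3 - (2/15)Q and Ps = 20 + (2/11)Q; the wedge Ps − Pb = 5 gives 20 + (2/11)Q − (104/3 - (2/15)Q) = 5, so Q' = 3245/52.
Then Pb = 104/3 − (2/15)·(3245/52) = 685/26 and Ps = 20 + (2/11)·(3245/52) = 815/26.
Buyers' price falls by P* − Pb = 370/13 − 685/26 = 55/26; sellers' price rises by Ps − P* = 815/26 − 370/13 = 75/26.
So producers capture (75/26)/5 = 15/26 of each unit of subsidy.

Producer share = 15/26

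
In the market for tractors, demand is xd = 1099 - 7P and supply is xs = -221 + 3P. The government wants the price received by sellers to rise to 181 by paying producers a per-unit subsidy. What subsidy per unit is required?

Required subsidy s = 70 per unit

At a seller price of 181, quantity supplied is -221 + 3·181 = 322.
Buyers absorb 322 only when they pay Pb with 1099 − 7·Pb = 322, i.e. Pb = 111.
s = Ps − Pb = 181 − 111 = 70.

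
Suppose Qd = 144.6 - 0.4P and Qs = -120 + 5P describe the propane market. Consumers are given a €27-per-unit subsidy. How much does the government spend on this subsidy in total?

Government cost = €3645

Pre-subsidy: 144.6 - 0.4P = -120 + 5P gives P* = 49, Q* = 125.
With the rebate, buyers effectively pay Pb = Ps − 27, where Ps is the price sellers receive.
Demand in terms of Ps becomes Qd = 144.6 − 0.4(Ps − 27) = 155.4 - 0.4Ps. Setting this equal to supply: 155.4 - 0.4Ps = -120 + 5Ps, so Ps = 51.
Buyers pay Pb = 51 − 27 = 24; Q' = -120 + 5·51 = 135.
Government outlay = subsidy × quantity = 27 × 135 = 3645.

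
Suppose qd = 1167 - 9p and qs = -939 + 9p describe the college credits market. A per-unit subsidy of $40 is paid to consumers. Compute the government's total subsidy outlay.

Government cost = $11760

Pre-subsidy: 1167 - 9p = -939 + 9p gives p* = 117, q* = 114.
With the rebate, buyers effectively pay pb = ps − 40, where ps is the price sellers receive.
Demand in terms of ps becomes qd = 1167 − 9(ps − 40) = 1527 - 9ps. Setting this equal to supply: 1527 - 9ps = -939 + 9ps, so ps = 137.
Buyers pay pb = 137 − 40 = 97; q' = -939 + 9·137 = 294.
Government outlay = subsidy × quantity = 40 × 294 = 11760.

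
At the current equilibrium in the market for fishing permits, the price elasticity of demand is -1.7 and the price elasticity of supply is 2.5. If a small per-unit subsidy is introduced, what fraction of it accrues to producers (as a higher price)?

For a small subsidy around the equilibrium, the benefit split depends on the relative slopes, which at a point are proportional to the elasticities.
Buyer share = εs/(εs + |εd|) = 2.5/(2.5 + 1.7) = 25/42; seller share = |εd|/(εs + |εd|) = 17/42.
So producers capture 17/42 of the subsidy.

Producer share = 17/42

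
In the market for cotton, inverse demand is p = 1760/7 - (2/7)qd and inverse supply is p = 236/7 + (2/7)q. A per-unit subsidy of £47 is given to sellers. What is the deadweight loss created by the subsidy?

Deadweight loss = £1932.875

Pre-subsidy: 1760/7 - (2/7)q = 236/7 + (2/7)q gives q* = 381 and p* = 998/7.
With the subsidy, sellers receive ps = pb + 47 for each unit, where pb is the price buyers pay.
On the curves, pb = 1760/7 - (2/7)q and ps = 236/7 + (2/7)q; the wedge ps − pb = 47 gives 236/7 + (2/7)q − (1760/7 - (2/7)q) = 47, so q' = 463.25.
Then pb = 1760/7 − (2/7)·463.25 = 1667/14 and ps = 236/7 + (2/7)·463.25 = 2325/14.
The subsidy expands output by 463.25 − 381 = 82.25 past the efficient level; on those units the gap between marginal cost and willingness to pay runs from 0 up to 47.
DWL = ½ × 47 × 82.25 = 1932.875.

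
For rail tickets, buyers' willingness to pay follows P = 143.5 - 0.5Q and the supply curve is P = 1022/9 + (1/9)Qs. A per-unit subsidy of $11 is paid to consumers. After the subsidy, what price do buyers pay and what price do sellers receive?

Pre-subsidy: 143.5 - 0.5Q = 1022/9 + (1/9)Q gives Q* = 49 and P* = 119.
With the rebate, buyers effectively pay Pb = Ps − 11, where Ps is the price sellers receive.
On the curves, Pb = 143.5 - 0.5Q and Ps = 1022/9 + (1/9)Q; the wedge Ps − Pb = 11 gives 1022/9 + (1/9)Q − (143.5 - 0.5Q) = 11, so Q' = 67.
Then Pb = 143.5 − 0.5·67 = 110 and Ps = 1022/9 + (1/9)·67 = 121.

Buyers pay $110; sellers receive $121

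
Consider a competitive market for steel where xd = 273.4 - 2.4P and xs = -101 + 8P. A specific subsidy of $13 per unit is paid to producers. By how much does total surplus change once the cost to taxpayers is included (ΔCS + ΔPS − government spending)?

Pre-subsidy: 273.4 - 2.4P = -101 + 8P gives P* = 36, x* = 187.
With the subsidy, sellers receive Ps = Pb + 13 for each unit, where Pb is the price buyers pay.
Supply in terms of Pb becomes xs = -101 + 8(Pb + 13) = 3 + 8Pb. Setting this equal to demand: 273.4 - 2.4Pb = 3 + 8Pb, so Pb = 26.
Sellers receive Ps = 26 + 13 = 39; x' = 273.4 − 2.4·26 = 211.
ΔCS = ½(187 + 211)(36 − 26) = 1990; ΔPS = ½(187 + 211)(39 − 36) = 597.
Government spending = 13 × 211 = 2743.
Net change = 1990 + 597 − 2743 = -156. The loss equals the DWL triangle ½·13·24.

Net change in total surplus = -$156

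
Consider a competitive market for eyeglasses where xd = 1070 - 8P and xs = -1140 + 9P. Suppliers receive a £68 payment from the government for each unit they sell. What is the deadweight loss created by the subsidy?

Deadweight loss = £9792

Pre-subsidy: 1070 - 8P = -1140 + 9P gives P* = 130, x* = 30.
With the subsidy, sellers receive Ps = Pb + 68 for each unit, where Pb is the price buyers pay.
Supply in terms of Pb becomes xs = -1140 + 9(Pb + 68) = -528 + 9Pb. Setting this equal to demand: 1070 - 8Pb = -528 + 9Pb, so Pb = 94.
Sellers receive Ps = 94 + 68 = 162; x' = 1070 − 8·94 = 318.
The subsidy expands output by 318 − 30 = 288 past the efficient level; on those units the gap between marginal cost and willingness to pay runs from 0 up to 68.
DWL = ½ × 68 × 288 = 9792.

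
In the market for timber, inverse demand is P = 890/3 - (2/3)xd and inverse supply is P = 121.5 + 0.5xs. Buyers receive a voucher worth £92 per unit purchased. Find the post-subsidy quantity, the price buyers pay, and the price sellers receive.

Pre-subsidy: 890/3 - (2/3)x = 121.5 + 0.5x gives x* = 1051/7 and P* = 1376/7.
With the rebate, buyers effectively pay Pb = Ps − 92, where Ps is the price sellers receive.
On the curves, Pb = 890/3 - (2/3)x and Ps = 121.5 + 0.5x; the wedge Ps − Pb = 92 gives 121.5 + 0.5x − (890/3 - (2/3)x) = 92, so x' = 229.
Then Pb = 890/3 − (2/3)·229 = 144 and Ps = 121.5 + 0.5·229 = 236.

x' = 229; buyers pay £144; sellers receive £236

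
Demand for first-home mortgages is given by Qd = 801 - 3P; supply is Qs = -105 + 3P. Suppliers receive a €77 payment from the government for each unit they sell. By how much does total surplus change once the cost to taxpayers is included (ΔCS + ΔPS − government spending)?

Pre-subsidy: 801 - 3P = -105 + 3P gives P* = 151, Q* = 348.
With the subsidy, sellers receive Ps = Pb + 77 for each unit, where Pb is the price buyers pay.
Supply in terms of Pb becomes Qs = -105 + 3(Pb + 77) = 126 + 3Pb. Setting this equal to demand: 801 - 3Pb = 126 + 3Pb, so Pb = 112.5.
Sellers receive Ps = 112.5 + 77 = 189.5; Q' = 801 − 3·112.5 = 463.5.
ΔCS = ½(348 + 463.5)(151 − 112.5) = 15621.375; ΔPS = ½(348 + 463.5)(189.5 − 151) = 15621.375.
Government spending = 77 × 463.5 = 35689.5.
Net change = 15621.375 + 15621.375 − 35689.5 = -4446.75. The loss equals the DWL triangle ½·77·115.5.

Net change in total surplus = -€4446.75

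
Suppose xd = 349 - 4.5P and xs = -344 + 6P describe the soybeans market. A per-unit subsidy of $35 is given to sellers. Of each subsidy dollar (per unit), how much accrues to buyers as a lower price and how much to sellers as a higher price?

Pre-subsidy: 349 - 4.5P = -344 + 6P gives P* = 66, x* = 52.
With the subsidy, sellers receive Ps = Pb + 35 for each unit, where Pb is the price buyers pay.
Supply in terms of Pb becomes xs = -344 + 6(Pb + 35) = -134 + 6Pb. Setting this equal to demand: 349 - 4.5Pb = -134 + 6Pb, so Pb = 46.
Sellers receive Ps = 46 + 35 = 81; x' = 349 − 4.5·46 = 142.
Buyers' price falls by P* − Pb = 66 − 46 = 20; sellers' price rises by Ps − P* = 81 − 66 = 15.

Buyers gain $20 per unit; sellers gain $15 per unit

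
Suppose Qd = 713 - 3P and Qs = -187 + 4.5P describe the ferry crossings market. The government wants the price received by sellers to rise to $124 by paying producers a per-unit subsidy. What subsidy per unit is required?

At a seller price of 124, quantity supplied is -187 + 4.5·124 = 371.
Buyers absorb 371 only when they pay Pb with 713 − 3·Pb = 371, i.e. Pb = 114.
s = Ps − Pb = 124 − 114 = 10.

Required subsidy s = $10 per unit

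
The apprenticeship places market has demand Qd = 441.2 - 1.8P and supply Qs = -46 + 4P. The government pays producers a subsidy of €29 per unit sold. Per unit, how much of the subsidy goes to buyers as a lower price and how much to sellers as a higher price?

Buyers gain €20 per unit; sellers gain €9 per unit

Pre-subsidy: 441.2 - 1.8P = -46 + 4P gives P* = 84, Q* = 290.
With the subsidy, sellers receive Ps = Pb + 29 for each unit, where Pb is the price buyers pay.
Supply in terms of Pb becomes Qs = -46 + 4(Pb + 29) = 70 + 4Pb. Setting this equal to demand: 441.2 - 1.8Pb = 70 + 4Pb, so Pb = 64.
Sellers receive Ps = 64 + 29 = 93; Q' = 441.2 − 1.8·64 = 326.
Buyers' price falls by P* − Pb = 84 − 64 = 20; sellers' price rises by Ps − P* = 93 − 84 = 9.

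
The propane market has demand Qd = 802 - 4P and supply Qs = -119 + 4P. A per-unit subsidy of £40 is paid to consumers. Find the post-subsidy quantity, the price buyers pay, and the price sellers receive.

Pre-subsidy: 802 - 4P = -119 + 4P gives P* = 115.125, Q* = 341.5.
With the rebate, buyers effectively pay Pb = Ps − 40, where Ps is the price sellers receive.
Demand in terms of Ps becomes Qd = 802 − 4(Ps − 40) = 962 - 4Ps. Setting this equal to supply: 962 - 4Ps = -119 + 4Ps, so Ps = 135.125.
Buyers pay Pb = 135.125 − 40 = 95.125; Q' = -119 + 4·135.125 = 421.5.

Q' = 421.5; buyers pay £95.125; sellers receive £135.125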